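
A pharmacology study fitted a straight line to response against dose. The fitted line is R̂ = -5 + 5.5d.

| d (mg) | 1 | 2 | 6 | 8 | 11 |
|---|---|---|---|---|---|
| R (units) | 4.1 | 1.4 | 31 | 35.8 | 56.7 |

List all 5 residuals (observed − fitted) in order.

3.6, -4.6, 3, -3.2, 1.2

d=1: R̂ = -5 + 5.5·1 = 0.5; e = 4.1 − 0.5 = 3.6
d=2: R̂ = -5 + 5.5·2 = 6; e = 1.4 − 6 = -4.6
d=6: R̂ = -5 + 5.5·6 = 28; e = 31 − 28 = 3
d=8: R̂ = -5 + 5.5·8 = 39; e = 35.8 − 39 = -3.2
d=11: R̂ = -5 + 5.5·11 = 55.5; e = 56.7 − 55.5 = 1.2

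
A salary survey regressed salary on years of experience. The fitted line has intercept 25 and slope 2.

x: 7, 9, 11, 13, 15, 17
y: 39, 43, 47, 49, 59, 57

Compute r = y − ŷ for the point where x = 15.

ŷ = 25 + 2·15 = 55
r = 59 − 55 = 4

r = 4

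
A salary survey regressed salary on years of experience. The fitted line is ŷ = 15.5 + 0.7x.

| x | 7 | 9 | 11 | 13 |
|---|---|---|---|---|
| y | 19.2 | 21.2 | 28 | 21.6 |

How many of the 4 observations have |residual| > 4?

1

x=7: ŷ = 15.5 + 0.7·7 = 20.4; e = 19.2 − 20.4 = -1.2
x=9: ŷ = 15.5 + 0.7·9 = 21.8; e = 21.2 − 21.8 = -0.6
x=11: ŷ = 15.5 + 0.7·11 = 23.2; e = 28 − 23.2 = 4.8
x=13: ŷ = 15.5 + 0.7·13 = 24.6; e = 21.6 − 24.6 = -3
|e| > 4: x=11 (|e|=4.8) → 1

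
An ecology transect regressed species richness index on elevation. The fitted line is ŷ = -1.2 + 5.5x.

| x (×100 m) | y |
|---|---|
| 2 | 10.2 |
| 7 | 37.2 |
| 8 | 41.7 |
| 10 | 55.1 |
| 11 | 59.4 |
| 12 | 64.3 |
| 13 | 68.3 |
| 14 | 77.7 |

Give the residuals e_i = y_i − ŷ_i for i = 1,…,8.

x=2: ŷ = -1.2 + 5.5·2 = 9.8; e = 10.2 − 9.8 = 0.4
x=7: ŷ = -1.2 + 5.5·7 = 37.3; e = 37.2 − 37.3 = -0.1
x=8: ŷ = -1.2 + 5.5·8 = 42.8; e = 41.7 − 42.8 = -1.1
x=10: ŷ = -1.2 + 5.5·10 = 53.8; e = 55.1 − 53.8 = 1.3
x=11: ŷ = -1.2 + 5.5·11 = 59.3; e = 59.4 − 59.3 = 0.1
x=12: ŷ = -1.2 + 5.5·12 = 64.8; e = 64.3 − 64.8 = -0.5
x=13: ŷ = -1.2 + 5.5·13 = 70.3; e = 68.3 − 70.3 = -2
x=14: ŷ = -1.2 + 5.5·14 = 75.8; e = 77.7 − 75.8 = 1.9

0.4, -0.1, -1.1, 1.3, 0.1, -0.5, -2, 1.9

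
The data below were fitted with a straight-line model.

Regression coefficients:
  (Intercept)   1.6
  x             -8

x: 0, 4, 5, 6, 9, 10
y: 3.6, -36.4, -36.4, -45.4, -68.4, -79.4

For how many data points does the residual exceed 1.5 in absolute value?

4

x=0: ŷ = 1.6 − 8·0 = 1.6; r = 3.6 − 1.6 = 2
x=4: ŷ = 1.6 − 8·4 = -30.4; r = -36.4 − (-30.4) = -6
x=5: ŷ = 1.6 − 8·5 = -38.4; r = -36.4 − (-38.4) = 2
x=6: ŷ = 1.6 − 8·6 = -46.4; r = -45.4 − (-46.4) = 1
x=9: ŷ = 1.6 − 8·9 = -70.4; r = -68.4 − (-70.4) = 2
x=10: ŷ = 1.6 − 8·10 = -78.4; r = -79.4 − (-78.4) = -1
|r| > 1.5: x=0 (|r|=2), x=4 (|r|=6), x=5 (|r|=2), x=9 (|r|=2) → 4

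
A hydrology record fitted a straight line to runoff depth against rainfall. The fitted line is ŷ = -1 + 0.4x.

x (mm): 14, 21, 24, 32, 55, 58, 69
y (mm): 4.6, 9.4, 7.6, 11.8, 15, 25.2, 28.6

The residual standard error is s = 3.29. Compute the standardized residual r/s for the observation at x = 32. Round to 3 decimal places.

0.000

ŷ = -1 + 0.4·32 = 11.8
r = 11.8 − 11.8 = 0
r/s = 0 / 3.29 = 0.000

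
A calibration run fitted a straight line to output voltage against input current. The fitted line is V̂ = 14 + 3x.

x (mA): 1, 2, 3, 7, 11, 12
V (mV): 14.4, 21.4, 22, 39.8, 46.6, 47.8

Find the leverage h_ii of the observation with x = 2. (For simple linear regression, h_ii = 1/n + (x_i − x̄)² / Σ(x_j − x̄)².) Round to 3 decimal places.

x̄ = (1 + 2 + 3 + 7 + 11 + 12)/6 = 6
Σ(x − x̄)² = 25 + 16 + 9 + 1 + 25 + 36 = 112
h = 1/6 + (-4)²/112 = 0.166667 + 0.142857 = 0.310

h = 0.310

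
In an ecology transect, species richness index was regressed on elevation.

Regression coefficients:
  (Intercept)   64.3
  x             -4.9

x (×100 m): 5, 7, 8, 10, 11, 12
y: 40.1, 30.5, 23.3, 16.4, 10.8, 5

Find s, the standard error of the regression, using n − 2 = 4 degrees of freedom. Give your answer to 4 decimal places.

s = 1.1402

x=5: ŷ = 64.3 − 4.9·5 = 39.8; e = 40.1 − 39.8 = 0.3
x=7: ŷ = 64.3 − 4.9·7 = 30; e = 30.5 − 30 = 0.5
x=8: ŷ = 64.3 − 4.9·8 = 25.1; e = 23.3 − 25.1 = -1.8
x=10: ŷ = 64.3 − 4.9·10 = 15.3; e = 16.4 − 15.3 = 1.1
x=11: ŷ = 64.3 − 4.9·11 = 10.4; e = 10.8 − 10.4 = 0.4
x=12: ŷ = 64.3 − 4.9·12 = 5.5; e = 5 − 5.5 = -0.5
SSE = 0.09 + 0.25 + 3.24 + 1.21 + 0.16 + 0.25 = 5.2
s = √(5.2/4) = √1.3 ≈ 1.1402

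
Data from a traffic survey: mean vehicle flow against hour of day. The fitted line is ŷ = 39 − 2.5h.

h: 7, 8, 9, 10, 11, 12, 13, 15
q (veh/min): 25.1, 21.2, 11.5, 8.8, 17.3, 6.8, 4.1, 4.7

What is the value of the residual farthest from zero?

e = 5.8

h=7: ŷ = 39 − 2.5·7 = 21.5; e = 25.1 − 21.5 = 3.6
h=8: ŷ = 39 − 2.5·8 = 19; e = 21.2 − 19 = 2.2
h=9: ŷ = 39 − 2.5·9 = 16.5; e = 11.5 − 16.5 = -5
h=10: ŷ = 39 − 2.5·10 = 14; e = 8.8 − 14 = -5.2
h=11: ŷ = 39 − 2.5·11 = 11.5; e = 17.3 − 11.5 = 5.8
h=12: ŷ = 39 − 2.5·12 = 9; e = 6.8 − 9 = -2.2
h=13: ŷ = 39 − 2.5·13 = 6.5; e = 4.1 − 6.5 = -2.4
h=15: ŷ = 39 − 2.5·15 = 1.5; e = 4.7 − 1.5 = 3.2
Largest |e| is 5.8 at h = 11, residual 5.8.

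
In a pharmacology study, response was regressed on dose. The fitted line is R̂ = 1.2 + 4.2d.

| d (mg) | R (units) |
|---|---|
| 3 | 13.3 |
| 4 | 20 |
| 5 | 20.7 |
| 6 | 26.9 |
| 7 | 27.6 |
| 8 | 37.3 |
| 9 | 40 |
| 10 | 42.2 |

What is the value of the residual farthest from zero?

e = -3

d=3: R̂ = 1.2 + 4.2·3 = 13.8; e = 13.3 − 13.8 = -0.5
d=4: R̂ = 1.2 + 4.2·4 = 18; e = 20 − 18 = 2
d=5: R̂ = 1.2 + 4.2·5 = 22.2; e = 20.7 − 22.2 = -1.5
d=6: R̂ = 1.2 + 4.2·6 = 26.4; e = 26.9 − 26.4 = 0.5
d=7: R̂ = 1.2 + 4.2·7 = 30.6; e = 27.6 − 30.6 = -3
d=8: R̂ = 1.2 + 4.2·8 = 34.8; e = 37.3 − 34.8 = 2.5
d=9: R̂ = 1.2 + 4.2·9 = 39; e = 40 − 39 = 1
d=10: R̂ = 1.2 + 4.2·10 = 43.2; e = 42.2 − 43.2 = -1
Largest |e| is 3 at d = 7, residual -3.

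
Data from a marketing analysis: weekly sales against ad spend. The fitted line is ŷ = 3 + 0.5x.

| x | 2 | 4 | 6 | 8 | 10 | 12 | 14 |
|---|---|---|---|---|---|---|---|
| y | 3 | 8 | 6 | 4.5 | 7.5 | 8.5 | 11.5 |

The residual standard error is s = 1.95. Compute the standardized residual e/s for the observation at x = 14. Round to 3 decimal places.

0.769

ŷ = 3 + 0.5·14 = 10
e = 11.5 − 10 = 1.5
e/s = 1.5 / 1.95 = 0.769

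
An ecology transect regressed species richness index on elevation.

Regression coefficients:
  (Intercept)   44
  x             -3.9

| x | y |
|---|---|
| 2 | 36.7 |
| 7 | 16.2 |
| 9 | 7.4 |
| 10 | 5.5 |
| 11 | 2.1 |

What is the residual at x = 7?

e = -0.5

ŷ = 44 − 3.9·7 = 16.7
e = 16.2 − 16.7 = -0.5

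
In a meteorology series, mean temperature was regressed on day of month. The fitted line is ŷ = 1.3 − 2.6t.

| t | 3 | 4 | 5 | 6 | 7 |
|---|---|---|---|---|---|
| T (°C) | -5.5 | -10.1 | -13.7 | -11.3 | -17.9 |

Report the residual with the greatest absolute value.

t=3: ŷ = 1.3 − 2.6·3 = -6.5; r = -5.5 − (-6.5) = 1
t=4: ŷ = 1.3 − 2.6·4 = -9.1; r = -10.1 − (-9.1) = -1
t=5: ŷ = 1.3 − 2.6·5 = -11.7; r = -13.7 − (-11.7) = -2
t=6: ŷ = 1.3 − 2.6·6 = -14.3; r = -11.3 − (-14.3) = 3
t=7: ŷ = 1.3 − 2.6·7 = -16.9; r = -17.9 − (-16.9) = -1
Largest |r| is 3 at t = 6, residual 3.

r = 3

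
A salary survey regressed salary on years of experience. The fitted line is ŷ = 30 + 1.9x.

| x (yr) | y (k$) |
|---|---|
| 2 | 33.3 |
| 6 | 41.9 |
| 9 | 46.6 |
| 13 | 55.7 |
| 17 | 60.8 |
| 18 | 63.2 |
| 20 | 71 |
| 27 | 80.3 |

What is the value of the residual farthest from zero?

e = 3

x=2: ŷ = 30 + 1.9·2 = 33.8; e = 33.3 − 33.8 = -0.5
x=6: ŷ = 30 + 1.9·6 = 41.4; e = 41.9 − 41.4 = 0.5
x=9: ŷ = 30 + 1.9·9 = 47.1; e = 46.6 − 47.1 = -0.5
x=13: ŷ = 30 + 1.9·13 = 54.7; e = 55.7 − 54.7 = 1
x=17: ŷ = 30 + 1.9·17 = 62.3; e = 60.8 − 62.3 = -1.5
x=18: ŷ = 30 + 1.9·18 = 64.2; e = 63.2 − 64.2 = -1
x=20: ŷ = 30 + 1.9·20 = 68; e = 71 − 68 = 3
x=27: ŷ = 30 + 1.9·27 = 81.3; e = 80.3 − 81.3 = -1
Largest |e| is 3 at x = 20, residual 3.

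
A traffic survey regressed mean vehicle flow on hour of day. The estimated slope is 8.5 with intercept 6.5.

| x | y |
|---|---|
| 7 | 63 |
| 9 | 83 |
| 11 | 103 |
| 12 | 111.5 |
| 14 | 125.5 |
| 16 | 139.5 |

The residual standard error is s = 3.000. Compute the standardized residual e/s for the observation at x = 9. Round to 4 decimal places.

0.0000

ŷ = 6.5 + 8.5·9 = 83
e = 83 − 83 = 0
e/s = 0 / 3.000 = 0.0000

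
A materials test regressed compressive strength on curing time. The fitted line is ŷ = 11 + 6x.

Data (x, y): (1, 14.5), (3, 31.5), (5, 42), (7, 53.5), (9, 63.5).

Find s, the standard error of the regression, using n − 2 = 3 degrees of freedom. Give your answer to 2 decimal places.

x=1: ŷ = 11 + 6·1 = 17; r = 14.5 − 17 = -2.5
x=3: ŷ = 11 + 6·3 = 29; r = 31.5 − 29 = 2.5
x=5: ŷ = 11 + 6·5 = 41; r = 42 − 41 = 1
x=7: ŷ = 11 + 6·7 = 53; r = 53.5 − 53 = 0.5
x=9: ŷ = 11 + 6·9 = 65; r = 63.5 − 65 = -1.5
SSE = 6.25 + 6.25 + 1 + 0.25 + 2.25 = 16
s = √(16/3) = √5.33333 ≈ 2.31

s = 2.31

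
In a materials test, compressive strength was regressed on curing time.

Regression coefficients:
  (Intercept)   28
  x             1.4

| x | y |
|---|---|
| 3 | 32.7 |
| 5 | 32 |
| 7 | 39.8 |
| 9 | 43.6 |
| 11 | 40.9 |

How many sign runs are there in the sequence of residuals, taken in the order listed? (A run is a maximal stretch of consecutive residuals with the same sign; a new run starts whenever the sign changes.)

x=3: ŷ = 28 + 1.4·3 = 32.2; e = 32.7 − 32.2 = 0.5
x=5: ŷ = 28 + 1.4·5 = 35; e = 32 − 35 = -3
x=7: ŷ = 28 + 1.4·7 = 37.8; e = 39.8 − 37.8 = 2
x=9: ŷ = 28 + 1.4·9 = 40.6; e = 43.6 − 40.6 = 3
x=11: ŷ = 28 + 1.4·11 = 43.4; e = 40.9 − 43.4 = -2.5
Signs: + − + + −
Runs: +×1, −×1, +×2, −×1 → 4

4 runs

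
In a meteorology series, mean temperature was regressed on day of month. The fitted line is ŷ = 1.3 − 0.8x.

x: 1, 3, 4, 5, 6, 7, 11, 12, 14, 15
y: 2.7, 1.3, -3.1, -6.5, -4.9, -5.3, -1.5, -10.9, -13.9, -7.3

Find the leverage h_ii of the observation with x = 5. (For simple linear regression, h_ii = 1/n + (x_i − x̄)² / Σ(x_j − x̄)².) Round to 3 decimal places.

x̄ = (1 + 3 + 4 + 5 + 6 + 7 + 11 + 12 + 14 + 15)/10 = 7.8
Σ(x − x̄)² = 46.24 + 23.04 + 14.44 + 7.84 + 3.24 + 0.64 + 10.24 + 17.64 + 38.44 + 51.84 = 213.6
h = 1/10 + (-2.8)²/213.6 = 0.1 + 0.0367041 = 0.137

h = 0.137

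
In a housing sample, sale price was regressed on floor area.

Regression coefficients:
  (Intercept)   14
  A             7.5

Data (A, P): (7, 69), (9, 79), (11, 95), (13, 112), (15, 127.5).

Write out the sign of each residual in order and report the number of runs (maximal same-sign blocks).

A=7: ŷ = 14 + 7.5·7 = 66.5; e = 69 − 66.5 = 2.5
A=9: ŷ = 14 + 7.5·9 = 81.5; e = 79 − 81.5 = -2.5
A=11: ŷ = 14 + 7.5·11 = 96.5; e = 95 − 96.5 = -1.5
A=13: ŷ = 14 + 7.5·13 = 111.5; e = 112 − 111.5 = 0.5
A=15: ŷ = 14 + 7.5·15 = 126.5; e = 127.5 − 126.5 = 1
Signs: + − − + +
Runs: +×1, −×2, +×2 → 3

3 runs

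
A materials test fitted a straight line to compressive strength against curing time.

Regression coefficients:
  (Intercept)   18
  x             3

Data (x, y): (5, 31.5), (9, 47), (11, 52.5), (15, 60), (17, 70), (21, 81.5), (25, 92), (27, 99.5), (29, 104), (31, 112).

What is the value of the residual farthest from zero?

r = -3

x=5: ŷ = 18 + 3·5 = 33; r = 31.5 − 33 = -1.5
x=9: ŷ = 18 + 3·9 = 45; r = 47 − 45 = 2
x=11: ŷ = 18 + 3·11 = 51; r = 52.5 − 51 = 1.5
x=15: ŷ = 18 + 3·15 = 63; r = 60 − 63 = -3
x=17: ŷ = 18 + 3·17 = 69; r = 70 − 69 = 1
x=21: ŷ = 18 + 3·21 = 81; r = 81.5 − 81 = 0.5
x=25: ŷ = 18 + 3·25 = 93; r = 92 − 93 = -1
x=27: ŷ = 18 + 3·27 = 99; r = 99.5 − 99 = 0.5
x=29: ŷ = 18 + 3·29 = 105; r = 104 − 105 = -1
x=31: ŷ = 18 + 3·31 = 111; r = 112 − 111 = 1
Largest |r| is 3 at x = 15, residual -3.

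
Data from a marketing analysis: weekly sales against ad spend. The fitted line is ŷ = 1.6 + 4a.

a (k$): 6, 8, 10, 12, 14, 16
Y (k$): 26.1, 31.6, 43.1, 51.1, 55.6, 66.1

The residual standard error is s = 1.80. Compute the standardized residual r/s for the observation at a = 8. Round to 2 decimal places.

ŷ = 1.6 + 4·8 = 33.6
r = 31.6 − 33.6 = -2
r/s = -2 / 1.80 = -1.11

-1.11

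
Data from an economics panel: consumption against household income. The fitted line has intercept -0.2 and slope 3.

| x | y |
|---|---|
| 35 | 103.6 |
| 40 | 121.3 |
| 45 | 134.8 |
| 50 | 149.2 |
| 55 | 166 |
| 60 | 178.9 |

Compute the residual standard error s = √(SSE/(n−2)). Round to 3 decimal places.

s = 1.255

x=35: ŷ = -0.2 + 3·35 = 104.8; e = 103.6 − 104.8 = -1.2
x=40: ŷ = -0.2 + 3·40 = 119.8; e = 121.3 − 119.8 = 1.5
x=45: ŷ = -0.2 + 3·45 = 134.8; e = 134.8 − 134.8 = 0
x=50: ŷ = -0.2 + 3·50 = 149.8; e = 149.2 − 149.8 = -0.6
x=55: ŷ = -0.2 + 3·55 = 164.8; e = 166 − 164.8 = 1.2
x=60: ŷ = -0.2 + 3·60 = 179.8; e = 178.9 − 179.8 = -0.9
SSE = 1.44 + 2.25 + 0 + 0.36 + 1.44 + 0.81 = 6.3
s = √(6.3/4) = √1.575 ≈ 1.255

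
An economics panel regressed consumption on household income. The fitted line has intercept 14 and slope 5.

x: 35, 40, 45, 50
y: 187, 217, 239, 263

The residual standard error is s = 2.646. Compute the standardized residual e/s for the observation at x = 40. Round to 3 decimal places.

ŷ = 14 + 5·40 = 214
e = 217 − 214 = 3
e/s = 3 / 2.646 = 1.134

1.134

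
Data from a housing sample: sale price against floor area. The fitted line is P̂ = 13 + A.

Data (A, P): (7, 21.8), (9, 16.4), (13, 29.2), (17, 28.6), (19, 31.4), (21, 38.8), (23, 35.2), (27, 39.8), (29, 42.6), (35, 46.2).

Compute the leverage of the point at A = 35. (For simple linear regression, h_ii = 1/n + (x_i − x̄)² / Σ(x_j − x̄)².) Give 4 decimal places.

Ā = (7 + 9 + 13 + 17 + 19 + 21 + 23 + 27 + 29 + 35)/10 = 20
Σ(A − Ā)² = 169 + 121 + 49 + 9 + 1 + 1 + 9 + 49 + 81 + 225 = 714
h = 1/10 + (15)²/714 = 0.1 + 0.315126 = 0.4151

h = 0.4151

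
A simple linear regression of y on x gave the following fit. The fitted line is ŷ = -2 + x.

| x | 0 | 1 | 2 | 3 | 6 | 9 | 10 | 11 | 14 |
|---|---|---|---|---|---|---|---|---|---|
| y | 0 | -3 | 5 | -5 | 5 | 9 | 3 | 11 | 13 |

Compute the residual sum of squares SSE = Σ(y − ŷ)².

SSE = 104

x=0: ŷ = -2 + 0 = -2; e = 0 − (-2) = 2
x=1: ŷ = -2 + 1 = -1; e = -3 − (-1) = -2
x=2: ŷ = -2 + 2 = 0; e = 5 − 0 = 5
x=3: ŷ = -2 + 3 = 1; e = -5 − 1 = -6
x=6: ŷ = -2 + 6 = 4; e = 5 − 4 = 1
x=9: ŷ = -2 + 9 = 7; e = 9 − 7 = 2
x=10: ŷ = -2 + 10 = 8; e = 3 − 8 = -5
x=11: ŷ = -2 + 11 = 9; e = 11 − 9 = 2
x=14: ŷ = -2 + 14 = 12; e = 13 − 12 = 1
SSE = 4 + 4 + 25 + 36 + 1 + 4 + 25 + 4 + 1 = 104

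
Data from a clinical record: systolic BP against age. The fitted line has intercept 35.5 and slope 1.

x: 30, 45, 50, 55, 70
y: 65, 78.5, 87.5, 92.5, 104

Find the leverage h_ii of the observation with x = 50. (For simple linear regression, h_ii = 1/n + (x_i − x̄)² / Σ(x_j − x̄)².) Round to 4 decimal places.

h = 0.2000

x̄ = (30 + 45 + 50 + 55 + 70)/5 = 50
Σ(x − x̄)² = 400 + 25 + 0 + 25 + 400 = 850
h = 1/5 + (0)²/850 = 0.2 + 0 = 0.2000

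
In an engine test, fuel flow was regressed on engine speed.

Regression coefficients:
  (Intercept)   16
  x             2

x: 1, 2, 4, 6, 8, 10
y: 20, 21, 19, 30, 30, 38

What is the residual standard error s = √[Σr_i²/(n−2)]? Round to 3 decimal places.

x=1: ŷ = 16 + 2·1 = 18; r = 20 − 18 = 2
x=2: ŷ = 16 + 2·2 = 20; r = 21 − 20 = 1
x=4: ŷ = 16 + 2·4 = 24; r = 19 − 24 = -5
x=6: ŷ = 16 + 2·6 = 28; r = 30 − 28 = 2
x=8: ŷ = 16 + 2·8 = 32; r = 30 − 32 = -2
x=10: ŷ = 16 + 2·10 = 36; r = 38 − 36 = 2
SSE = 4 + 1 + 25 + 4 + 4 + 4 = 42
s = √(42/4) = √10.5 ≈ 3.240

s = 3.240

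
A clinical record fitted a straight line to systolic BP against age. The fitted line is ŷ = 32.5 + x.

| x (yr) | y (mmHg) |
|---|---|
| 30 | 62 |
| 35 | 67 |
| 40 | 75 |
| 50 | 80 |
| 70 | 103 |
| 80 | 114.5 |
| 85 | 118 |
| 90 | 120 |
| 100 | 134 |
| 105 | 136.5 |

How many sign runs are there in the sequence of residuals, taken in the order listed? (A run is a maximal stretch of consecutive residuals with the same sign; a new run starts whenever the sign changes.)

7 runs

x=30: ŷ = 32.5 + 30 = 62.5; e = 62 − 62.5 = -0.5
x=35: ŷ = 32.5 + 35 = 67.5; e = 67 − 67.5 = -0.5
x=40: ŷ = 32.5 + 40 = 72.5; e = 75 − 72.5 = 2.5
x=50: ŷ = 32.5 + 50 = 82.5; e = 80 − 82.5 = -2.5
x=70: ŷ = 32.5 + 70 = 102.5; e = 103 − 102.5 = 0.5
x=80: ŷ = 32.5 + 80 = 112.5; e = 114.5 − 112.5 = 2
x=85: ŷ = 32.5 + 85 = 117.5; e = 118 − 117.5 = 0.5
x=90: ŷ = 32.5 + 90 = 122.5; e = 120 − 122.5 = -2.5
x=100: ŷ = 32.5 + 100 = 132.5; e = 134 − 132.5 = 1.5
x=105: ŷ = 32.5 + 105 = 137.5; e = 136.5 − 137.5 = -1
Signs: − − + − + + + − + −
Runs: −×2, +×1, −×1, +×3, −×1, +×1, −×1 → 7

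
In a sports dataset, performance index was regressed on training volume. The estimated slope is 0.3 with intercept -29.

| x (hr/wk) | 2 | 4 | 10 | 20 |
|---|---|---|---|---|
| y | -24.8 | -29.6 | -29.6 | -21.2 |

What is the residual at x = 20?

e = 1.8

ŷ = -29 + 0.3·20 = -23
e = -21.2 − (-23) = 1.8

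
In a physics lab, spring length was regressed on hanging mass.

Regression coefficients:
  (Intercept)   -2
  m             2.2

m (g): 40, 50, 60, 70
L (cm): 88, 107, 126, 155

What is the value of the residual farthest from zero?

m=40: ŷ = -2 + 2.2·40 = 86; r = 88 − 86 = 2
m=50: ŷ = -2 + 2.2·50 = 108; r = 107 − 108 = -1
m=60: ŷ = -2 + 2.2·60 = 130; r = 126 − 130 = -4
m=70: ŷ = -2 + 2.2·70 = 152; r = 155 − 152 = 3
Largest |r| is 4 at m = 60, residual -4.

r = -4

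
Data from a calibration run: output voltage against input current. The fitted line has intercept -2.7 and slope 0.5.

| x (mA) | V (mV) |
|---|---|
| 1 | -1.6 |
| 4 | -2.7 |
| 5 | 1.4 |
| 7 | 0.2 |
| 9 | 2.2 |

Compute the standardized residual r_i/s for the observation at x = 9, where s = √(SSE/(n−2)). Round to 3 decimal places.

x=1: V̂ = -2.7 + 0.5·1 = -2.2; r = -1.6 − (-2.2) = 0.6
x=4: V̂ = -2.7 + 0.5·4 = -0.7; r = -2.7 − (-0.7) = -2
x=5: V̂ = -2.7 + 0.5·5 = -0.2; r = 1.4 − (-0.2) = 1.6
x=7: V̂ = -2.7 + 0.5·7 = 0.8; r = 0.2 − 0.8 = -0.6
x=9: V̂ = -2.7 + 0.5·9 = 1.8; r = 2.2 − 1.8 = 0.4
SSE = 0.36 + 4 + 2.56 + 0.36 + 0.16 = 7.44
s = √(7.44/3) = 1.5748
r/s = 0.4 / 1.5748 = 0.254

0.254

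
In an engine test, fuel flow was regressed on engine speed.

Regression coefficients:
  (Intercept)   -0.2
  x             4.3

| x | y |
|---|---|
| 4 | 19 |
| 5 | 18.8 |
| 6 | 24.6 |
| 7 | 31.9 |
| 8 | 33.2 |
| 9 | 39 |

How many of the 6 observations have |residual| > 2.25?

1

x=4: ŷ = -0.2 + 4.3·4 = 17; e = 19 − 17 = 2
x=5: ŷ = -0.2 + 4.3·5 = 21.3; e = 18.8 − 21.3 = -2.5
x=6: ŷ = -0.2 + 4.3·6 = 25.6; e = 24.6 − 25.6 = -1
x=7: ŷ = -0.2 + 4.3·7 = 29.9; e = 31.9 − 29.9 = 2
x=8: ŷ = -0.2 + 4.3·8 = 34.2; e = 33.2 − 34.2 = -1
x=9: ŷ = -0.2 + 4.3·9 = 38.5; e = 39 − 38.5 = 0.5
|e| > 2.25: x=5 (|e|=2.5) → 1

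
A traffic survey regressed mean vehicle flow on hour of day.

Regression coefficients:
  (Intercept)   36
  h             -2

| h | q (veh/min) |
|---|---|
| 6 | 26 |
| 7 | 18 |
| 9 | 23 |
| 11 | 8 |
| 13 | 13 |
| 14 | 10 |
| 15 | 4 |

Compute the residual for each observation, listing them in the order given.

2, -4, 5, -6, 3, 2, -2

h=6: q̂ = 36 − 2·6 = 24; r = 26 − 24 = 2
h=7: q̂ = 36 − 2·7 = 22; r = 18 − 22 = -4
h=9: q̂ = 36 − 2·9 = 18; r = 23 − 18 = 5
h=11: q̂ = 36 − 2·11 = 14; r = 8 − 14 = -6
h=13: q̂ = 36 − 2·13 = 10; r = 13 − 10 = 3
h=14: q̂ = 36 − 2·14 = 8; r = 10 − 8 = 2
h=15: q̂ = 36 − 2·15 = 6; r = 4 − 6 = -2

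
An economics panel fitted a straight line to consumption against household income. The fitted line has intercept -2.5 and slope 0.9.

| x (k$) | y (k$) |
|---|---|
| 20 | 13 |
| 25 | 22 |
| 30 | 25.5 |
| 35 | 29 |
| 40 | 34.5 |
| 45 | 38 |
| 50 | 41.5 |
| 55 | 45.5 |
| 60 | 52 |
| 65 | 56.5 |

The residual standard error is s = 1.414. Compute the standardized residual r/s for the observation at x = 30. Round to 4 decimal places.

0.7072

ŷ = -2.5 + 0.9·30 = 24.5
r = 25.5 − 24.5 = 1
r/s = 1 / 1.414 = 0.7072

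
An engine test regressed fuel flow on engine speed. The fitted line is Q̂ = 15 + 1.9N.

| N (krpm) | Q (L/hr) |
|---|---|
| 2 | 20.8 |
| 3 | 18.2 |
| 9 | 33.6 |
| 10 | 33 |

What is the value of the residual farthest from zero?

N=2: Q̂ = 15 + 1.9·2 = 18.8; e = 20.8 − 18.8 = 2
N=3: Q̂ = 15 + 1.9·3 = 20.7; e = 18.2 − 20.7 = -2.5
N=9: Q̂ = 15 + 1.9·9 = 32.1; e = 33.6 − 32.1 = 1.5
N=10: Q̂ = 15 + 1.9·10 = 34; e = 33 − 34 = -1
Largest |e| is 2.5 at N = 3, residual -2.5.

e = -2.5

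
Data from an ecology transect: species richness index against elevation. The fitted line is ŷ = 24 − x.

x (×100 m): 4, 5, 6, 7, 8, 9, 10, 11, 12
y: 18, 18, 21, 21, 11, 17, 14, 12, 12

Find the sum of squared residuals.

SSE = 60

x=4: ŷ = 24 − 4 = 20; e = 18 − 20 = -2
x=5: ŷ = 24 − 5 = 19; e = 18 − 19 = -1
x=6: ŷ = 24 − 6 = 18; e = 21 − 18 = 3
x=7: ŷ = 24 − 7 = 17; e = 21 − 17 = 4
x=8: ŷ = 24 − 8 = 16; e = 11 − 16 = -5
x=9: ŷ = 24 − 9 = 15; e = 17 − 15 = 2
x=10: ŷ = 24 − 10 = 14; e = 14 − 14 = 0
x=11: ŷ = 24 − 11 = 13; e = 12 − 13 = -1
x=12: ŷ = 24 − 12 = 12; e = 12 − 12 = 0
SSE = 4 + 1 + 9 + 16 + 25 + 4 + 0 + 1 + 0 = 60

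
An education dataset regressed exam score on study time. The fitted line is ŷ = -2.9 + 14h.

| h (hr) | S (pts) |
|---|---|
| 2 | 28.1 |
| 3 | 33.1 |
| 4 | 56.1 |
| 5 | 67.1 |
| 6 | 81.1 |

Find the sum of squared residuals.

SSE = 54

h=2: ŷ = -2.9 + 14·2 = 25.1; e = 28.1 − 25.1 = 3
h=3: ŷ = -2.9 + 14·3 = 39.1; e = 33.1 − 39.1 = -6
h=4: ŷ = -2.9 + 14·4 = 53.1; e = 56.1 − 53.1 = 3
h=5: ŷ = -2.9 + 14·5 = 67.1; e = 67.1 − 67.1 = 0
h=6: ŷ = -2.9 + 14·6 = 81.1; e = 81.1 − 81.1 = 0
SSE = 9 + 36 + 9 + 0 + 0 = 54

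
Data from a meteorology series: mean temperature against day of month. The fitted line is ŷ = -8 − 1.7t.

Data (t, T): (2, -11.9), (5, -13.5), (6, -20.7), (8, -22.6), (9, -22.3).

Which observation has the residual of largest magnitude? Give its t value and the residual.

t = 5, r = 3

t=2: ŷ = -8 − 1.7·2 = -11.4; r = -11.9 − (-11.4) = -0.5
t=5: ŷ = -8 − 1.7·5 = -16.5; r = -13.5 − (-16.5) = 3
t=6: ŷ = -8 − 1.7·6 = -18.2; r = -20.7 − (-18.2) = -2.5
t=8: ŷ = -8 − 1.7·8 = -21.6; r = -22.6 − (-21.6) = -1
t=9: ŷ = -8 − 1.7·9 = -23.3; r = -22.3 − (-23.3) = 1
Largest |r| is 3 at t = 5, residual 3.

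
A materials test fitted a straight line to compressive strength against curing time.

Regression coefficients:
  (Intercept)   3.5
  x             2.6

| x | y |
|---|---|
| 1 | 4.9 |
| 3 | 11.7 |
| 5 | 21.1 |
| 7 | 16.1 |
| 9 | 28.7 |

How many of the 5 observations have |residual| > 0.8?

x=1: ŷ = 3.5 + 2.6·1 = 6.1; r = 4.9 − 6.1 = -1.2
x=3: ŷ = 3.5 + 2.6·3 = 11.3; r = 11.7 − 11.3 = 0.4
x=5: ŷ = 3.5 + 2.6·5 = 16.5; r = 21.1 − 16.5 = 4.6
x=7: ŷ = 3.5 + 2.6·7 = 21.7; r = 16.1 − 21.7 = -5.6
x=9: ŷ = 3.5 + 2.6·9 = 26.9; r = 28.7 − 26.9 = 1.8
|r| > 0.8: x=1 (|r|=1.2), x=5 (|r|=4.6), x=7 (|r|=5.6), x=9 (|r|=1.8) → 4

4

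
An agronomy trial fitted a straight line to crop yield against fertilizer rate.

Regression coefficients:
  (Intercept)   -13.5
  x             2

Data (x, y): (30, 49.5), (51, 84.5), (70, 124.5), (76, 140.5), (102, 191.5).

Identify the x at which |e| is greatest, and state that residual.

x = 51, e = -4

x=30: ŷ = -13.5 + 2·30 = 46.5; e = 49.5 − 46.5 = 3
x=51: ŷ = -13.5 + 2·51 = 88.5; e = 84.5 − 88.5 = -4
x=70: ŷ = -13.5 + 2·70 = 126.5; e = 124.5 − 126.5 = -2
x=76: ŷ = -13.5 + 2·76 = 138.5; e = 140.5 − 138.5 = 2
x=102: ŷ = -13.5 + 2·102 = 190.5; e = 191.5 − 190.5 = 1
Largest |e| is 4 at x = 51, residual -4.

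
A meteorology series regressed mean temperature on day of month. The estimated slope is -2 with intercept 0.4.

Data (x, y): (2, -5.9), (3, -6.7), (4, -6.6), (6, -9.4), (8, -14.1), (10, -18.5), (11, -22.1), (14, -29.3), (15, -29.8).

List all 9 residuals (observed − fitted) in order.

-2.3, -1.1, 1, 2.2, 1.5, 1.1, -0.5, -1.7, -0.2

x=2: ŷ = 0.4 − 2·2 = -3.6; e = -5.9 − (-3.6) = -2.3
x=3: ŷ = 0.4 − 2·3 = -5.6; e = -6.7 − (-5.6) = -1.1
x=4: ŷ = 0.4 − 2·4 = -7.6; e = -6.6 − (-7.6) = 1
x=6: ŷ = 0.4 − 2·6 = -11.6; e = -9.4 − (-11.6) = 2.2
x=8: ŷ = 0.4 − 2·8 = -15.6; e = -14.1 − (-15.6) = 1.5
x=10: ŷ = 0.4 − 2·10 = -19.6; e = -18.5 − (-19.6) = 1.1
x=11: ŷ = 0.4 − 2·11 = -21.6; e = -22.1 − (-21.6) = -0.5
x=14: ŷ = 0.4 − 2·14 = -27.6; e = -29.3 − (-27.6) = -1.7
x=15: ŷ = 0.4 − 2·15 = -29.6; e = -29.8 − (-29.6) = -0.2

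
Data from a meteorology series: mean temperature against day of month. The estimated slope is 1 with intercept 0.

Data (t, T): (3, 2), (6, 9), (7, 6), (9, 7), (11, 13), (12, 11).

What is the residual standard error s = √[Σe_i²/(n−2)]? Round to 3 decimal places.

t=3: T̂ = 3 = 3; e = 2 − 3 = -1
t=6: T̂ = 6 = 6; e = 9 − 6 = 3
t=7: T̂ = 7 = 7; e = 6 − 7 = -1
t=9: T̂ = 9 = 9; e = 7 − 9 = -2
t=11: T̂ = 11 = 11; e = 13 − 11 = 2
t=12: T̂ = 12 = 12; e = 11 − 12 = -1
SSE = 1 + 9 + 1 + 4 + 4 + 1 = 20
s = √(20/4) = √5 ≈ 2.236

s = 2.236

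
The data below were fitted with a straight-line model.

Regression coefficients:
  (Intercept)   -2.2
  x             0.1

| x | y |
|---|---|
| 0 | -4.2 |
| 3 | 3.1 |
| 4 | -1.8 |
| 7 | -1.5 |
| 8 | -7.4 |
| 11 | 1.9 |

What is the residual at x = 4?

ŷ = -2.2 + 0.1·4 = -1.8
e = -1.8 − (-1.8) = 0

e = 0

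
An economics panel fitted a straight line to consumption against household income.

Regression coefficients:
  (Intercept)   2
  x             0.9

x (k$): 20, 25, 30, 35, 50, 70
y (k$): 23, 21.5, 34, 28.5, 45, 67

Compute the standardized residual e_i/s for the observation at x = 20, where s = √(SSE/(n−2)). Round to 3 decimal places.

x=20: ŷ = 2 + 0.9·20 = 20; e = 23 − 20 = 3
x=25: ŷ = 2 + 0.9·25 = 24.5; e = 21.5 − 24.5 = -3
x=30: ŷ = 2 + 0.9·30 = 29; e = 34 − 29 = 5
x=35: ŷ = 2 + 0.9·35 = 33.5; e = 28.5 − 33.5 = -5
x=50: ŷ = 2 + 0.9·50 = 47; e = 45 − 47 = -2
x=70: ŷ = 2 + 0.9·70 = 65; e = 67 − 65 = 2
SSE = 9 + 9 + 25 + 25 + 4 + 4 = 76
s = √(76/4) = 4.3589
e/s = 3 / 4.3589 = 0.688

0.688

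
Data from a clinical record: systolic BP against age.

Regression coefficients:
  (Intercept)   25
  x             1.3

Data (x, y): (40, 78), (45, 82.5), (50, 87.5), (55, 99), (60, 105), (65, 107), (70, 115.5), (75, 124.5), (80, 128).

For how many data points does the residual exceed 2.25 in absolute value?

x=40: ŷ = 25 + 1.3·40 = 77; e = 78 − 77 = 1
x=45: ŷ = 25 + 1.3·45 = 83.5; e = 82.5 − 83.5 = -1
x=50: ŷ = 25 + 1.3·50 = 90; e = 87.5 − 90 = -2.5
x=55: ŷ = 25 + 1.3·55 = 96.5; e = 99 − 96.5 = 2.5
x=60: ŷ = 25 + 1.3·60 = 103; e = 105 − 103 = 2
x=65: ŷ = 25 + 1.3·65 = 109.5; e = 107 − 109.5 = -2.5
x=70: ŷ = 25 + 1.3·70 = 116; e = 115.5 − 116 = -0.5
x=75: ŷ = 25 + 1.3·75 = 122.5; e = 124.5 − 122.5 = 2
x=80: ŷ = 25 + 1.3·80 = 129; e = 128 − 129 = -1
|e| > 2.25: x=50 (|e|=2.5), x=55 (|e|=2.5), x=65 (|e|=2.5) → 3

3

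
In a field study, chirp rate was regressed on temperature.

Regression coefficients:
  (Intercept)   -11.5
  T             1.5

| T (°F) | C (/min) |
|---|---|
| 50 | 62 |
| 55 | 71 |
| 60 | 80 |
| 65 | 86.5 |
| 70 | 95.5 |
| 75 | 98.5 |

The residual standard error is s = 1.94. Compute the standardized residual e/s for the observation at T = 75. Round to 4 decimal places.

-1.2887

Ĉ = -11.5 + 1.5·75 = 101
e = 98.5 − 101 = -2.5
e/s = -2.5 / 1.94 = -1.2887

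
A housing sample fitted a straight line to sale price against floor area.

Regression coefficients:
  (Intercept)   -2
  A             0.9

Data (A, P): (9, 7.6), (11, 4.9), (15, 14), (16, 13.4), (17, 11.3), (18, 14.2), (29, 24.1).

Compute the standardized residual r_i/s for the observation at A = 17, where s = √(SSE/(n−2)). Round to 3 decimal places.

-0.943

A=9: ŷ = -2 + 0.9·9 = 6.1; r = 7.6 − 6.1 = 1.5
A=11: ŷ = -2 + 0.9·11 = 7.9; r = 4.9 − 7.9 = -3
A=15: ŷ = -2 + 0.9·15 = 11.5; r = 14 − 11.5 = 2.5
A=16: ŷ = -2 + 0.9·16 = 12.4; r = 13.4 − 12.4 = 1
A=17: ŷ = -2 + 0.9·17 = 13.3; r = 11.3 − 13.3 = -2
A=18: ŷ = -2 + 0.9·18 = 14.2; r = 14.2 − 14.2 = 0
A=29: ŷ = -2 + 0.9·29 = 24.1; r = 24.1 − 24.1 = 0
SSE = 2.25 + 9 + 6.25 + 1 + 4 + 0 + 0 = 22.5
s = √(22.5/5) = 2.12132
r/s = -2 / 2.12132 = -0.943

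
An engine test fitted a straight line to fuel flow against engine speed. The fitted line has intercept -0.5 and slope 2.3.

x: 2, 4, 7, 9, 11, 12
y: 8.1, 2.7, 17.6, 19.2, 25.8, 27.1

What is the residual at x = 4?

r = -6

ŷ = -0.5 + 2.3·4 = 8.7
r = 2.7 − 8.7 = -6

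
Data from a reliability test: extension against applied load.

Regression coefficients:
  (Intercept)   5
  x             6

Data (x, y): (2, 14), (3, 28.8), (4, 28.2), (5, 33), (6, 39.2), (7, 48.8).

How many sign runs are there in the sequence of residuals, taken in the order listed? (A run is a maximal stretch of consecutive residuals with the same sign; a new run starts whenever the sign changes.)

4 runs

x=2: ŷ = 5 + 6·2 = 17; e = 14 − 17 = -3
x=3: ŷ = 5 + 6·3 = 23; e = 28.8 − 23 = 5.8
x=4: ŷ = 5 + 6·4 = 29; e = 28.2 − 29 = -0.8
x=5: ŷ = 5 + 6·5 = 35; e = 33 − 35 = -2
x=6: ŷ = 5 + 6·6 = 41; e = 39.2 − 41 = -1.8
x=7: ŷ = 5 + 6·7 = 47; e = 48.8 − 47 = 1.8
Signs: − + − − − +
Runs: −×1, +×1, −×3, +×1 → 4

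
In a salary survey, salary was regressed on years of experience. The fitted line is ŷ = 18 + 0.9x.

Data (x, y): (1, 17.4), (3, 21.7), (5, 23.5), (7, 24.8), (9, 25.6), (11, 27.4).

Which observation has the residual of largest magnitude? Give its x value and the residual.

x=1: ŷ = 18 + 0.9·1 = 18.9; e = 17.4 − 18.9 = -1.5
x=3: ŷ = 18 + 0.9·3 = 20.7; e = 21.7 − 20.7 = 1
x=5: ŷ = 18 + 0.9·5 = 22.5; e = 23.5 − 22.5 = 1
x=7: ŷ = 18 + 0.9·7 = 24.3; e = 24.8 − 24.3 = 0.5
x=9: ŷ = 18 + 0.9·9 = 26.1; e = 25.6 − 26.1 = -0.5
x=11: ŷ = 18 + 0.9·11 = 27.9; e = 27.4 − 27.9 = -0.5
Largest |e| is 1.5 at x = 1, residual -1.5.

x = 1, e = -1.5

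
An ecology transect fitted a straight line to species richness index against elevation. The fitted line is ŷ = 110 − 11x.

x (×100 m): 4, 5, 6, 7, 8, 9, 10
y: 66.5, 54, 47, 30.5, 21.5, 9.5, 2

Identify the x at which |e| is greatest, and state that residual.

x=4: ŷ = 110 − 11·4 = 66; e = 66.5 − 66 = 0.5
x=5: ŷ = 110 − 11·5 = 55; e = 54 − 55 = -1
x=6: ŷ = 110 − 11·6 = 44; e = 47 − 44 = 3
x=7: ŷ = 110 − 11·7 = 33; e = 30.5 − 33 = -2.5
x=8: ŷ = 110 − 11·8 = 22; e = 21.5 − 22 = -0.5
x=9: ŷ = 110 − 11·9 = 11; e = 9.5 − 11 = -1.5
x=10: ŷ = 110 − 11·10 = 0; e = 2 − 0 = 2
Largest |e| is 3 at x = 6, residual 3.

x = 6, e = 3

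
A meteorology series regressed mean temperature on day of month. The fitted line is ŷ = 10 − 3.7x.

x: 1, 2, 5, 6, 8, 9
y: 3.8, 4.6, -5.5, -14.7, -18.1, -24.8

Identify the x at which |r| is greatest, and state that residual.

x=1: ŷ = 10 − 3.7·1 = 6.3; r = 3.8 − 6.3 = -2.5
x=2: ŷ = 10 − 3.7·2 = 2.6; r = 4.6 − 2.6 = 2
x=5: ŷ = 10 − 3.7·5 = -8.5; r = -5.5 − (-8.5) = 3
x=6: ŷ = 10 − 3.7·6 = -12.2; r = -14.7 − (-12.2) = -2.5
x=8: ŷ = 10 − 3.7·8 = -19.6; r = -18.1 − (-19.6) = 1.5
x=9: ŷ = 10 − 3.7·9 = -23.3; r = -24.8 − (-23.3) = -1.5
Largest |r| is 3 at x = 5, residual 3.

x = 5, r = 3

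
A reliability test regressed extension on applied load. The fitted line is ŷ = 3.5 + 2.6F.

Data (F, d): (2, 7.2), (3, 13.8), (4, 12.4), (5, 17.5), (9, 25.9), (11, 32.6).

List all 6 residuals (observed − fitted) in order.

F=2: ŷ = 3.5 + 2.6·2 = 8.7; r = 7.2 − 8.7 = -1.5
F=3: ŷ = 3.5 + 2.6·3 = 11.3; r = 13.8 − 11.3 = 2.5
F=4: ŷ = 3.5 + 2.6·4 = 13.9; r = 12.4 − 13.9 = -1.5
F=5: ŷ = 3.5 + 2.6·5 = 16.5; r = 17.5 − 16.5 = 1
F=9: ŷ = 3.5 + 2.6·9 = 26.9; r = 25.9 − 26.9 = -1
F=11: ŷ = 3.5 + 2.6·11 = 32.1; r = 32.6 − 32.1 = 0.5

-1.5, 2.5, -1.5, 1, -1, 0.5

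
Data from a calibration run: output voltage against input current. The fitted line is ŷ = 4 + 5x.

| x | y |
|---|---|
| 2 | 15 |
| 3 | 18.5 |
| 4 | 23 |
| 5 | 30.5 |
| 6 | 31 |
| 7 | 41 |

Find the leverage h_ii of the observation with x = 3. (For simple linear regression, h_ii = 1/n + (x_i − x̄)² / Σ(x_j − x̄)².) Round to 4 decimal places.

x̄ = (2 + 3 + 4 + 5 + 6 + 7)/6 = 4.5
Σ(x − x̄)² = 6.25 + 2.25 + 0.25 + 0.25 + 2.25 + 6.25 = 17.5
h = 1/6 + (-1.5)²/17.5 = 0.166667 + 0.128571 = 0.2952

h = 0.2952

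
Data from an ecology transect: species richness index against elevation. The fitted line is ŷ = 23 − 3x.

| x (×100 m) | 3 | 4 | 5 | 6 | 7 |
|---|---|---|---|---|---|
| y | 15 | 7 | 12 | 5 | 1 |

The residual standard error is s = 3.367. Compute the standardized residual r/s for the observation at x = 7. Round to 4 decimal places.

ŷ = 23 − 3·7 = 2
r = 1 − 2 = -1
r/s = -1 / 3.367 = -0.2970

-0.2970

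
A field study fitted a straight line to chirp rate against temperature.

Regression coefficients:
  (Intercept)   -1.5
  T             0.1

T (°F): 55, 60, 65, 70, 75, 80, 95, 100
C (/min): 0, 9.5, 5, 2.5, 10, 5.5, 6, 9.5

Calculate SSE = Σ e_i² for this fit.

T=55: ŷ = -1.5 + 0.1·55 = 4; e = 0 − 4 = -4
T=60: ŷ = -1.5 + 0.1·60 = 4.5; e = 9.5 − 4.5 = 5
T=65: ŷ = -1.5 + 0.1·65 = 5; e = 5 − 5 = 0
T=70: ŷ = -1.5 + 0.1·70 = 5.5; e = 2.5 − 5.5 = -3
T=75: ŷ = -1.5 + 0.1·75 = 6; e = 10 − 6 = 4
T=80: ŷ = -1.5 + 0.1·80 = 6.5; e = 5.5 − 6.5 = -1
T=95: ŷ = -1.5 + 0.1·95 = 8; e = 6 − 8 = -2
T=100: ŷ = -1.5 + 0.1·100 = 8.5; e = 9.5 − 8.5 = 1
SSE = 16 + 25 + 0 + 9 + 16 + 1 + 4 + 1 = 72

SSE = 72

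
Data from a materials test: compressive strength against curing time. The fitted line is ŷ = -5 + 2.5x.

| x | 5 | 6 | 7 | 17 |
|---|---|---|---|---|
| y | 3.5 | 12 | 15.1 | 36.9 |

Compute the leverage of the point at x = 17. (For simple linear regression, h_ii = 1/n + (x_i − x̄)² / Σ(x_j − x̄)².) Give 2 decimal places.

x̄ = (5 + 6 + 7 + 17)/4 = 8.75
Σ(x − x̄)² = 14.0625 + 7.5625 + 3.0625 + 68.0625 = 92.75
h = 1/4 + (8.25)²/92.75 = 0.25 + 0.733827 = 0.98

h = 0.98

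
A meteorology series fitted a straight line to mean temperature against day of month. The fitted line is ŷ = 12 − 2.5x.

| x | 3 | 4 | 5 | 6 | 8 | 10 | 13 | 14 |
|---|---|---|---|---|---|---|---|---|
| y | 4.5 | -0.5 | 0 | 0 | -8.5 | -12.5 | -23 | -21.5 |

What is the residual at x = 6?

ŷ = 12 − 2.5·6 = -3
e = 0 − (-3) = 3

e = 3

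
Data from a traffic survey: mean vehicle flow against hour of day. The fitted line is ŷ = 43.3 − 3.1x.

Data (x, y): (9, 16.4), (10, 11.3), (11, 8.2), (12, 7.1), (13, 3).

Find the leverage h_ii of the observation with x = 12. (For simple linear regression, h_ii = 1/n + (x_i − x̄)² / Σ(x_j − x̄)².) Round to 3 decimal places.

h = 0.300

x̄ = (9 + 10 + 11 + 12 + 13)/5 = 11
Σ(x − x̄)² = 4 + 1 + 0 + 1 + 4 = 10
h = 1/5 + (1)²/10 = 0.2 + 0.1 = 0.300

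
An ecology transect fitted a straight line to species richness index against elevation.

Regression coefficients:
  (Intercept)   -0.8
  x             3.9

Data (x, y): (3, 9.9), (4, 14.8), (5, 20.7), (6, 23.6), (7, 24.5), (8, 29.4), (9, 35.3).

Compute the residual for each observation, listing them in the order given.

-1, 0, 2, 1, -2, -1, 1

x=3: ŷ = -0.8 + 3.9·3 = 10.9; r = 9.9 − 10.9 = -1
x=4: ŷ = -0.8 + 3.9·4 = 14.8; r = 14.8 − 14.8 = 0
x=5: ŷ = -0.8 + 3.9·5 = 18.7; r = 20.7 − 18.7 = 2
x=6: ŷ = -0.8 + 3.9·6 = 22.6; r = 23.6 − 22.6 = 1
x=7: ŷ = -0.8 + 3.9·7 = 26.5; r = 24.5 − 26.5 = -2
x=8: ŷ = -0.8 + 3.9·8 = 30.4; r = 29.4 − 30.4 = -1
x=9: ŷ = -0.8 + 3.9·9 = 34.3; r = 35.3 − 34.3 = 1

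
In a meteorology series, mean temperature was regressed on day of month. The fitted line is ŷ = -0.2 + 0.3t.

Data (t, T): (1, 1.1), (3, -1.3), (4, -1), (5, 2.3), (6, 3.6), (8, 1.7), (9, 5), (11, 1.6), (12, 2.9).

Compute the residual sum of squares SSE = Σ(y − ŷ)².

SSE = 23

t=1: ŷ = -0.2 + 0.3·1 = 0.1; r = 1.1 − 0.1 = 1
t=3: ŷ = -0.2 + 0.3·3 = 0.7; r = -1.3 − 0.7 = -2
t=4: ŷ = -0.2 + 0.3·4 = 1; r = -1 − 1 = -2
t=5: ŷ = -0.2 + 0.3·5 = 1.3; r = 2.3 − 1.3 = 1
t=6: ŷ = -0.2 + 0.3·6 = 1.6; r = 3.6 − 1.6 = 2
t=8: ŷ = -0.2 + 0.3·8 = 2.2; r = 1.7 − 2.2 = -0.5
t=9: ŷ = -0.2 + 0.3·9 = 2.5; r = 5 − 2.5 = 2.5
t=11: ŷ = -0.2 + 0.3·11 = 3.1; r = 1.6 − 3.1 = -1.5
t=12: ŷ = -0.2 + 0.3·12 = 3.4; r = 2.9 − 3.4 = -0.5
SSE = 1 + 4 + 4 + 1 + 4 + 0.25 + 6.25 + 2.25 + 0.25 = 23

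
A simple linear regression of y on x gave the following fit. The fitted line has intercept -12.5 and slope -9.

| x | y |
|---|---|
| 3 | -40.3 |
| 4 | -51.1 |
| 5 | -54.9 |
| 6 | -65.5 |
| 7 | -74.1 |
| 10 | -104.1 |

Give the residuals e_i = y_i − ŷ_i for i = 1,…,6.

-0.8, -2.6, 2.6, 1, 1.4, -1.6

x=3: ŷ = -12.5 − 9·3 = -39.5; e = -40.3 − (-39.5) = -0.8
x=4: ŷ = -12.5 − 9·4 = -48.5; e = -51.1 − (-48.5) = -2.6
x=5: ŷ = -12.5 − 9·5 = -57.5; e = -54.9 − (-57.5) = 2.6
x=6: ŷ = -12.5 − 9·6 = -66.5; e = -65.5 − (-66.5) = 1
x=7: ŷ = -12.5 − 9·7 = -75.5; e = -74.1 − (-75.5) = 1.4
x=10: ŷ = -12.5 − 9·10 = -102.5; e = -104.1 − (-102.5) = -1.6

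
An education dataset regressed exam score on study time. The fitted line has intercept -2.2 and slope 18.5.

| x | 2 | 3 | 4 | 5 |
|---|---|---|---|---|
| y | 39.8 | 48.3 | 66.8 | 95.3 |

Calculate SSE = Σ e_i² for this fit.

x=2: ŷ = -2.2 + 18.5·2 = 34.8; e = 39.8 − 34.8 = 5
x=3: ŷ = -2.2 + 18.5·3 = 53.3; e = 48.3 − 53.3 = -5
x=4: ŷ = -2.2 + 18.5·4 = 71.8; e = 66.8 − 71.8 = -5
x=5: ŷ = -2.2 + 18.5·5 = 90.3; e = 95.3 − 90.3 = 5
SSE = 25 + 25 + 25 + 25 = 100

SSE = 100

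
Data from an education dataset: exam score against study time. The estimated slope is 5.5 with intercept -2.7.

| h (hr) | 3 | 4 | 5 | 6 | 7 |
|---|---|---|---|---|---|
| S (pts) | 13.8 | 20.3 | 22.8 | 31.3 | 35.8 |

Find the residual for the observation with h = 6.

e = 1

Ŝ = -2.7 + 5.5·6 = 30.3
e = 31.3 − 30.3 = 1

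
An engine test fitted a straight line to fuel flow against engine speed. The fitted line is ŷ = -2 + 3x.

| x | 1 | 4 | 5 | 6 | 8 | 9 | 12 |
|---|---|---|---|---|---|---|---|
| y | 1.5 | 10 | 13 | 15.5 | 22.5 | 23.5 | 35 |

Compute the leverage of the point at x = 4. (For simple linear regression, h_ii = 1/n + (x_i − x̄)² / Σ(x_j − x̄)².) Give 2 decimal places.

x̄ = (1 + 4 + 5 + 6 + 8 + 9 + 12)/7 = 6.42857
Σ(x − x̄)² = 29.4694 + 5.89796 + 2.04082 + 0.183673 + 2.46939 + 6.61224 + 31.0408 = 77.7143
h = 1/7 + (-2.42857)²/77.7143 = 0.142857 + 0.0758929 = 0.22

h = 0.22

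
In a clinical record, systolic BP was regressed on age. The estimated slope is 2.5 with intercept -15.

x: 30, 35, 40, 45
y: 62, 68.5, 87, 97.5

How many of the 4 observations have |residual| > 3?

1

x=30: ŷ = -15 + 2.5·30 = 60; r = 62 − 60 = 2
x=35: ŷ = -15 + 2.5·35 = 72.5; r = 68.5 − 72.5 = -4
x=40: ŷ = -15 + 2.5·40 = 85; r = 87 − 85 = 2
x=45: ŷ = -15 + 2.5·45 = 97.5; r = 97.5 − 97.5 = 0
|r| > 3: x=35 (|r|=4) → 1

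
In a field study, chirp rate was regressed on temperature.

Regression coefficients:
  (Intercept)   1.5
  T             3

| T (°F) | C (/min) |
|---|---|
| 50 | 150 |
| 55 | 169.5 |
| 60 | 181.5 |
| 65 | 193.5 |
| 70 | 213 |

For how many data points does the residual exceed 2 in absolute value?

T=50: ŷ = 1.5 + 3·50 = 151.5; r = 150 − 151.5 = -1.5
T=55: ŷ = 1.5 + 3·55 = 166.5; r = 169.5 − 166.5 = 3
T=60: ŷ = 1.5 + 3·60 = 181.5; r = 181.5 − 181.5 = 0
T=65: ŷ = 1.5 + 3·65 = 196.5; r = 193.5 − 196.5 = -3
T=70: ŷ = 1.5 + 3·70 = 211.5; r = 213 − 211.5 = 1.5
|r| > 2: T=55 (|r|=3), T=65 (|r|=3) → 2

2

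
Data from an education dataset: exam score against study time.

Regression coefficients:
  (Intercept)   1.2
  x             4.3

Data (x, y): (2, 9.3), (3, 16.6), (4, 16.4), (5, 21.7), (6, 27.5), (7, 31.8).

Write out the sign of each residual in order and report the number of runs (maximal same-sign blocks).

x=2: ŷ = 1.2 + 4.3·2 = 9.8; e = 9.3 − 9.8 = -0.5
x=3: ŷ = 1.2 + 4.3·3 = 14.1; e = 16.6 − 14.1 = 2.5
x=4: ŷ = 1.2 + 4.3·4 = 18.4; e = 16.4 − 18.4 = -2
x=5: ŷ = 1.2 + 4.3·5 = 22.7; e = 21.7 − 22.7 = -1
x=6: ŷ = 1.2 + 4.3·6 = 27; e = 27.5 − 27 = 0.5
x=7: ŷ = 1.2 + 4.3·7 = 31.3; e = 31.8 − 31.3 = 0.5
Signs: − + − − + +
Runs: −×1, +×1, −×2, +×2 → 4

4 runs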